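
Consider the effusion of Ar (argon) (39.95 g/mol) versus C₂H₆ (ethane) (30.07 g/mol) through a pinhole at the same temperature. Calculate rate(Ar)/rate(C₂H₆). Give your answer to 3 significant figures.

0.868

Graham's law gives rate_Ar/rate_C₂H₆ = √(M_C₂H₆/M_Ar) = √(30.07/39.95) = √0.7527 = 0.868.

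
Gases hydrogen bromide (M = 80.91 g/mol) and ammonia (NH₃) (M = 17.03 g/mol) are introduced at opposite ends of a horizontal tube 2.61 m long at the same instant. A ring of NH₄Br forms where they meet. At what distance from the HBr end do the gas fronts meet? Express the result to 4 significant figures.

The fronts meet when d_HBr + d_NH₃ = L with d_HBr/d_NH₃ = √(M_NH₃/M_HBr) (Graham's law). Here √(M_NH₃/M_HBr) = √(17.03/80.91) = 0.4588.
With d_HBr + d_NH₃ = 2.61 m, d_NH₃ = 2.61/(1 + 0.4588) = 1.789 m.
d_HBr = 2.61 − 1.789 = 0.8208 m.

0.8208 m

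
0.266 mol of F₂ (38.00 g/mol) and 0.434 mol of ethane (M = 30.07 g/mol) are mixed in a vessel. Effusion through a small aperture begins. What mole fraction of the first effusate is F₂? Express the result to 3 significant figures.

Rate_i ∝ x_i/√M_i (Graham's law weighted by mole fraction), so the effusate composition follows n_i/√M_i.
So x_F₂ in the escaping gas = (n_F₂/√M_F₂) / Σ(n_i/√M_i)
= (0.266/√38.00) / (0.266/√38.00 + 0.434/√30.07) = 0.04315/(0.04315 + 0.07914) = 0.353.

0.353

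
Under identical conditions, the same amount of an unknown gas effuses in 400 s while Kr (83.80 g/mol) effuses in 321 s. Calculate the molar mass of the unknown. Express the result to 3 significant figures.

Graham's law gives t_X/t_Kr = √(M_X/M_Kr).
400/321 = 1.246 = √(M_X/83.80)
M_X = 83.80 × 1.246² = 83.80 × 1.553 = 130 g/mol

130 g/mol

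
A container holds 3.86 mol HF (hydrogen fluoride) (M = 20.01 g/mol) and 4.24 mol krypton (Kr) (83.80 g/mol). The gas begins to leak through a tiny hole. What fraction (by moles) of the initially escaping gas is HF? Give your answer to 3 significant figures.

0.651

Rate_i ∝ x_i/√M_i (Graham's law weighted by mole fraction), so the effusate composition follows n_i/√M_i.
So x_HF in the escaping gas = (n_HF/√M_HF) / Σ(n_i/√M_i)
= (3.86/√20.01) / (3.86/√20.01 + 4.24/√83.80) = 0.8629/(0.8629 + 0.4632) = 0.651.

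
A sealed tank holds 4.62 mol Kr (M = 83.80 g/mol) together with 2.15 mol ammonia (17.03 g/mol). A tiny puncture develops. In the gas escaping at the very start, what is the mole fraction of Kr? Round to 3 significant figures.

Rate_i ∝ x_i/√M_i (Graham's law weighted by mole fraction), so the effusate composition follows n_i/√M_i.
Mole fraction of Kr in the effusate = (n_Kr/√M_Kr) / (n_Kr/√M_Kr + n_NH₃/√M_NH₃)
= (4.62/√83.80) / (4.62/√83.80 + 2.15/√17.03) = 0.5047/(0.5047 + 0.5210) = 0.492.

0.492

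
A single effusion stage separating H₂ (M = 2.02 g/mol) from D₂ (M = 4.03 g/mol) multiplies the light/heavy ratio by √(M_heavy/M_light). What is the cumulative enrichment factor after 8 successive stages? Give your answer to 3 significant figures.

The single-stage factor is √(M_heavy/M_light), so 8 stages give [√(4.03/2.02)]^8 = (4.03/2.02)^(8/2).
= 1.99505^4 = 15.8.

15.8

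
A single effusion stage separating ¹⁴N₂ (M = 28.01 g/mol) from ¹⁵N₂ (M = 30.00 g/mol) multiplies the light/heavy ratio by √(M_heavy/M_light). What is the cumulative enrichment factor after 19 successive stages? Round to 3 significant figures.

1.92

Overall factor = α^19 with α = √(30.00/28.01), i.e. (30.00/28.01)^(19/2).
= 1.07105^(19/2) = 1.92.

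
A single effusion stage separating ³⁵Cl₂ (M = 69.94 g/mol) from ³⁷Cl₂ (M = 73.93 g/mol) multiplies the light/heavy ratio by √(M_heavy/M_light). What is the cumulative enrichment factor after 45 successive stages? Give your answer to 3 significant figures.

3.48

Overall factor = α^45 with α = √(73.93/69.94), i.e. (73.93/69.94)^(45/2).
= 1.05705^(45/2) = 3.48.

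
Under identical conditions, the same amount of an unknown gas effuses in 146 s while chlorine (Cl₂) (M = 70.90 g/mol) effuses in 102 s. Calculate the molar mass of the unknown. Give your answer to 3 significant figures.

145 g/mol

Graham's law gives t_X/t_Cl₂ = √(M_X/M_Cl₂).
146/102 = 1.431 = √(M_X/70.90)
M_X = 70.90 × 1.431² = 70.90 × 2.049 = 145 g/mol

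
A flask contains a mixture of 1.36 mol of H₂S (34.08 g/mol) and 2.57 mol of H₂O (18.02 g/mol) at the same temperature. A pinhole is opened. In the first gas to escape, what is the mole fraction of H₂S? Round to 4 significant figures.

0.2779

Rate_i ∝ x_i/√M_i (Graham's law weighted by mole fraction), so the effusate composition follows n_i/√M_i.
So x_H₂S in the escaping gas = (n_H₂S/√M_H₂S) / Σ(n_i/√M_i)
= (1.36/√34.08) / (1.36/√34.08 + 2.57/√18.02) = 0.2330/(0.2330 + 0.6054) = 0.2779.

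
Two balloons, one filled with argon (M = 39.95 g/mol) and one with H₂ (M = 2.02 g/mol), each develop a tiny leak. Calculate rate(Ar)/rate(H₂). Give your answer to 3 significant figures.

By Graham's law, rate_Ar/rate_H₂ = √(M_H₂/M_Ar) = √(2.02/39.95) = √0.05056 = 0.225.

0.225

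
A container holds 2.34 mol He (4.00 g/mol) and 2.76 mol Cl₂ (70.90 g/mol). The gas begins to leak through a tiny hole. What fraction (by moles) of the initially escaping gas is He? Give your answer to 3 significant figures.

0.781

Effusion rate of each component ∝ n_i/√M_i (partial pressure × 1/√M).
Mole fraction of He in the effusate = (n_He/√M_He) / (n_He/√M_He + n_Cl₂/√M_Cl₂)
= (2.34/√4.00) / (2.34/√4.00 + 2.76/√70.90) = 1.170/(1.170 + 0.3278) = 0.781.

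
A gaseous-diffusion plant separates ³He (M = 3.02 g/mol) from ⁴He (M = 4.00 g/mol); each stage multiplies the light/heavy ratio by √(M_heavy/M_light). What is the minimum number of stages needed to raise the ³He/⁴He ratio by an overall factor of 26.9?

24

With α = √(4.00/3.02) per stage, ln α = ½ ln(1.32450) = 0.1405.
Need α^N ≥ 26.9 ⇒ N ≥ ln(26.9) / ln α = 3.292 / 0.1405 = 23.43.
So at least 24 stages are needed.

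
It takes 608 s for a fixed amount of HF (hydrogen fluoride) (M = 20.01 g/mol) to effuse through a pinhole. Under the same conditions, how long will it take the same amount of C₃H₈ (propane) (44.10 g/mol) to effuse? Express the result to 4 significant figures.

Since effusion rate ∝ 1/√M, t_C₃H₈/t_HF = √(M_C₃H₈/M_HF) = √(44.10/20.01) = √2.204 = 1.485.
So the time for C₃H₈ is 608 × 1.485 = 902.6 s.

902.6 s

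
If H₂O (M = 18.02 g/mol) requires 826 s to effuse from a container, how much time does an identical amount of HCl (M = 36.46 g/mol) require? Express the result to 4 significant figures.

1175 s

Graham's law gives t_HCl/t_H₂O = √(M_HCl/M_H₂O) = √(36.46/18.02) = √2.023 = 1.422.
So the time for HCl is 826 × 1.422 = 1175 s.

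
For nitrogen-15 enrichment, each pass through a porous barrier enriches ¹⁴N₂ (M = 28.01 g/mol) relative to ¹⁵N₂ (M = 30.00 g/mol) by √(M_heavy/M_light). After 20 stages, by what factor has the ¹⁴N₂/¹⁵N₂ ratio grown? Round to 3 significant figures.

After 20 stages the ratio has grown by (√(30.00/28.01))^20 = (30.00/28.01)^(20/2).
= 1.07105^10 = 1.99.

1.99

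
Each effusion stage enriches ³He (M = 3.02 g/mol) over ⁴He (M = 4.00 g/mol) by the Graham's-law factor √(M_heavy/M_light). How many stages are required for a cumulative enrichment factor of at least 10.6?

17

With α = √(4.00/3.02) per stage, ln α = ½ ln(1.32450) = 0.1405.
Need α^N ≥ 10.6 ⇒ N ≥ ln(10.6) / ln α = 2.361 / 0.1405 = 16.80.
Minimum whole number of stages: N = 17.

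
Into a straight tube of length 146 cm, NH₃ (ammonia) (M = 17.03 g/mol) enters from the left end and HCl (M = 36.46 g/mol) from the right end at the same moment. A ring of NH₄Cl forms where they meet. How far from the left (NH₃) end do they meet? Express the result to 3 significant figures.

86.7 cm

In equal time, each gas travels a distance ∝ its rate ∝ 1/√M, so d_NH₃/d_HCl = √(M_HCl/M_NH₃) = √(36.46/17.03) = 1.463.
With d_NH₃ + d_HCl = 146 cm, d_HCl = 146/(1 + 1.463) = 59.27 cm.
d_NH₃ = 146 − 59.27 = 86.7 cm.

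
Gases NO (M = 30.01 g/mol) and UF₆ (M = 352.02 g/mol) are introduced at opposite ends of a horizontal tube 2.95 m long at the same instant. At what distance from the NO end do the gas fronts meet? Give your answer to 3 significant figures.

2.28 m

Graham's law gives d_NO/d_UF₆ = rate_NO/rate_UF₆ = √(M_UF₆/M_NO) = √(352.02/30.01) = 3.425.
With d_NO + d_UF₆ = 2.95 m, d_UF₆ = 2.95/(1 + 3.425) = 0.6667 m.
d_NO = 2.95 − 0.6667 = 2.28 m.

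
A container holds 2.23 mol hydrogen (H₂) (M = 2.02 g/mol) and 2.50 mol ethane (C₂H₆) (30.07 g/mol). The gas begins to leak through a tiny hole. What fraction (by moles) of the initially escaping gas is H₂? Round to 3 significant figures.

0.775

Rate_i ∝ x_i/√M_i (Graham's law weighted by mole fraction), so the effusate composition follows n_i/√M_i.
x_H₂(eff) = (n_H₂/√M_H₂) / (n_H₂/√M_H₂ + n_C₂H₆/√M_C₂H₆)
= (2.23/√2.02) / (2.23/√2.02 + 2.50/√30.07) = 1.569/(1.569 + 0.4559) = 0.775.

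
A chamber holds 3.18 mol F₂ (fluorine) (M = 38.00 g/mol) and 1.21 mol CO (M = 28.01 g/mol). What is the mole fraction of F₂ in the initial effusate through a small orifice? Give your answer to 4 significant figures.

Each component's effusion rate ∝ (its partial pressure)·(1/√M) ∝ n_i/√M_i.
So x_F₂ in the escaping gas = (n_F₂/√M_F₂) / Σ(n_i/√M_i)
= (3.18/√38.00) / (3.18/√38.00 + 1.21/√28.01) = 0.5159/(0.5159 + 0.2286) = 0.6929.

0.6929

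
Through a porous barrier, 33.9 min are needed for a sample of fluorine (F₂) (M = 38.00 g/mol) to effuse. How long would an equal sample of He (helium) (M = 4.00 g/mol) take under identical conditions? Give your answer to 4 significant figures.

11.00 min

From Graham's law, t_He/t_F₂ = √(M_He/M_F₂) = √(4.00/38.00) = √0.1053 = 0.3244.
So the time for He is 33.9 × 0.3244 = 11.00 min.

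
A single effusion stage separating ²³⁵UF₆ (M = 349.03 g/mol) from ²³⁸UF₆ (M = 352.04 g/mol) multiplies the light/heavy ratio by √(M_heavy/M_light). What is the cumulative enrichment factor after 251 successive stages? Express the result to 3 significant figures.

The single-stage factor is √(M_heavy/M_light), so 251 stages give [√(352.04/349.03)]^251 = (352.04/349.03)^(251/2).
= 1.00862^(251/2) = 2.94.

2.94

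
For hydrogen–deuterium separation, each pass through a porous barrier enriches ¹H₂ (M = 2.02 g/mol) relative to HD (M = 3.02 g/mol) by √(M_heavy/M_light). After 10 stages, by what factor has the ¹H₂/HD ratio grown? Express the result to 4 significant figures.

The single-stage factor is √(M_heavy/M_light), so 10 stages give [√(3.02/2.02)]^10 = (3.02/2.02)^(10/2).
= 1.49505^5 = 7.469.

7.469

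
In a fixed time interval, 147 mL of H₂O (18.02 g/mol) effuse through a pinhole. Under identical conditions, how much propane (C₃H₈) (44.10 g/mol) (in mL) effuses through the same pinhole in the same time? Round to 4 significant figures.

Since effusion rate ∝ 1/√M, rate_C₃H₈/rate_H₂O = √(M_H₂O/M_C₃H₈) = √(18.02/44.10) = √0.4086 = 0.6392.
So the volume for C₃H₈ is 147 × 0.6392 = 93.97 mL.

93.97 mL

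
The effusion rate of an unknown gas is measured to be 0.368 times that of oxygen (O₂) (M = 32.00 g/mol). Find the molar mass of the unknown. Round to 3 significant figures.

By Graham's law, rate_X/rate_O₂ = √(M_O₂/M_X).
0.368 = √(32.00/M_X)
M_X = 32.00 / 0.368² = 32.00 / 0.1354 = 236 g/mol

236 g/mol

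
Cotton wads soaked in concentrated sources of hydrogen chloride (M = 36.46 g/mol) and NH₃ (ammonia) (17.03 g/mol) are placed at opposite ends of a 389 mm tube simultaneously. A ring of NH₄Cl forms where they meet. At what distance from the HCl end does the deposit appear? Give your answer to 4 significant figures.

Distances travelled in equal time are proportional to diffusion rates, so d_HCl/d_NH₃ = √(M_NH₃/M_HCl) = √(17.03/36.46) = 0.6834.
With d_HCl + d_NH₃ = 389 mm, d_NH₃ = 389/(1 + 0.6834) = 231.1 mm.
d_HCl = 389 − 231.1 = 157.9 mm.

157.9 mm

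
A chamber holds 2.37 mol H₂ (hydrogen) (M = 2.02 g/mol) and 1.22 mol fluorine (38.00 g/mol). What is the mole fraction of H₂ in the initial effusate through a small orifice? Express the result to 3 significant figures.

Effusion rate of each component ∝ n_i/√M_i (partial pressure × 1/√M).
Mole fraction of H₂ in the effusate = (n_H₂/√M_H₂) / (n_H₂/√M_H₂ + n_F₂/√M_F₂)
= (2.37/√2.02) / (2.37/√2.02 + 1.22/√38.00) = 1.668/(1.668 + 0.1979) = 0.894.

0.894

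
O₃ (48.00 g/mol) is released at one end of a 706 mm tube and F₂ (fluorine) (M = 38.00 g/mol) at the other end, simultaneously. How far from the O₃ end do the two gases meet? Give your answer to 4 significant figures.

Distances travelled in equal time are proportional to diffusion rates, so d_O₃/d_F₂ = √(M_F₂/M_O₃) = √(38.00/48.00) = 0.8898.
With d_O₃ + d_F₂ = 706 mm, d_F₂ = 706/(1 + 0.8898) = 373.6 mm.
d_O₃ = 706 − 373.6 = 332.4 mm.

332.4 mm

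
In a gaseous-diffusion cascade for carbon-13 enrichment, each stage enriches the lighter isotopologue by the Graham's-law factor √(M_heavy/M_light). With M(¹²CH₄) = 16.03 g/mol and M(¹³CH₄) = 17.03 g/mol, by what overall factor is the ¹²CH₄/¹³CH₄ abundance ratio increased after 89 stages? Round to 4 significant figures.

Overall factor = α^89 with α = √(17.03/16.03), i.e. (17.03/16.03)^(89/2).
= 1.06238^(89/2) = 14.77.

14.77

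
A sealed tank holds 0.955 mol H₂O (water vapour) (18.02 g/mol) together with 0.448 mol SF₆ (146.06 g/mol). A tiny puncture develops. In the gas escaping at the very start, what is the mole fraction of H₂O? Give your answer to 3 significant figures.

The effusion rate of species i is ∝ p_i/√M_i ∝ n_i/√M_i.
So x_H₂O in the escaping gas = (n_H₂O/√M_H₂O) / Σ(n_i/√M_i)
= (0.955/√18.02) / (0.955/√18.02 + 0.448/√146.06) = 0.2250/(0.2250 + 0.03707) = 0.859.

0.859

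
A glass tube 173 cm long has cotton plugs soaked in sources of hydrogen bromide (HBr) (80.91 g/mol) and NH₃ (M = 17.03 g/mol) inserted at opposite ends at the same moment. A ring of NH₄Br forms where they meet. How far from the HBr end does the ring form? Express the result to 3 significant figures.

54.4 cm

Distances travelled in equal time are proportional to diffusion rates, so d_HBr/d_NH₃ = √(M_NH₃/M_HBr) = √(17.03/80.91) = 0.4588.
With d_HBr + d_NH₃ = 173 cm, d_NH₃ = 173/(1 + 0.4588) = 118.6 cm.
d_HBr = 173 − 118.6 = 54.4 cm.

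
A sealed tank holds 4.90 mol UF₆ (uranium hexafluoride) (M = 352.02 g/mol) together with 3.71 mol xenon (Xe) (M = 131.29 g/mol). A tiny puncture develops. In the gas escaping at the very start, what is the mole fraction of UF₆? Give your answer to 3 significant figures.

The effusion rate of species i is ∝ p_i/√M_i ∝ n_i/√M_i.
Mole fraction of UF₆ in the effusate = (n_UF₆/√M_UF₆) / (n_UF₆/√M_UF₆ + n_Xe/√M_Xe)
= (4.90/√352.02) / (4.90/√352.02 + 3.71/√131.29) = 0.2612/(0.2612 + 0.3238) = 0.446.

0.446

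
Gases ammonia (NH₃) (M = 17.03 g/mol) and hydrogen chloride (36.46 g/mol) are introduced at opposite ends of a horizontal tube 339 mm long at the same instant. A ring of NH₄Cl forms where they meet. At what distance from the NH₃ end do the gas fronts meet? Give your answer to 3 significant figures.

Graham's law gives d_NH₃/d_HCl = rate_NH₃/rate_HCl = √(M_HCl/M_NH₃) = √(36.46/17.03) = 1.463.
With d_NH₃ + d_HCl = 339 mm, d_HCl = 339/(1 + 1.463) = 137.6 mm.
d_NH₃ = 339 − 137.6 = 201 mm.

201 mm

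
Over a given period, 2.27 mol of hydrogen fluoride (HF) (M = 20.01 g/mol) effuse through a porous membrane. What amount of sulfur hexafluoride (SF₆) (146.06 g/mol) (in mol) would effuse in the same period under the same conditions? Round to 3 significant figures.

0.840 mol

From Graham's law, rate_SF₆/rate_HF = √(M_HF/M_SF₆) = √(20.01/146.06) = √0.1370 = 0.3701.
So the amount for SF₆ is 2.27 × 0.3701 = 0.840 mol.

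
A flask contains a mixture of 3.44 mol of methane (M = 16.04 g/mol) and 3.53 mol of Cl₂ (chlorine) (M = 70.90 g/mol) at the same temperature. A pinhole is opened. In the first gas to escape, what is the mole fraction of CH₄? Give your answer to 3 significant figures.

Rate_i ∝ x_i/√M_i (Graham's law weighted by mole fraction), so the effusate composition follows n_i/√M_i.
So x_CH₄ in the escaping gas = (n_CH₄/√M_CH₄) / Σ(n_i/√M_i)
= (3.44/√16.04) / (3.44/√16.04 + 3.53/√70.90) = 0.8589/(0.8589 + 0.4192) = 0.672.

0.672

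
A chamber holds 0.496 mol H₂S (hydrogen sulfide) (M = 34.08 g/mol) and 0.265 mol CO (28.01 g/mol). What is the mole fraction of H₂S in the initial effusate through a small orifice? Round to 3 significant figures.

Rate_i ∝ x_i/√M_i (Graham's law weighted by mole fraction), so the effusate composition follows n_i/√M_i.
Mole fraction of H₂S in the effusate = (n_H₂S/√M_H₂S) / (n_H₂S/√M_H₂S + n_CO/√M_CO)
= (0.496/√34.08) / (0.496/√34.08 + 0.265/√28.01) = 0.08496/(0.08496 + 0.05007) = 0.629.

0.629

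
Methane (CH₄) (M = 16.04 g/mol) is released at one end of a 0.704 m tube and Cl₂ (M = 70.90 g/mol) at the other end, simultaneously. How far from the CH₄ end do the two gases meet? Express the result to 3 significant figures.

In equal time, each gas travels a distance ∝ its rate ∝ 1/√M, so d_CH₄/d_Cl₂ = √(M_Cl₂/M_CH₄) = √(70.90/16.04) = 2.102.
With d_CH₄ + d_Cl₂ = 0.704 m, d_Cl₂ = 0.704/(1 + 2.102) = 0.2269 m.
d_CH₄ = 0.704 − 0.2269 = 0.477 m.

0.477 m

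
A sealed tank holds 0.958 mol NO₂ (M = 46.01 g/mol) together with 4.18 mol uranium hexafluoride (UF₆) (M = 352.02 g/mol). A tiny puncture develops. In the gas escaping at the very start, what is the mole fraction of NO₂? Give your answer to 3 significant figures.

0.388

The effusion rate of species i is ∝ p_i/√M_i ∝ n_i/√M_i.
Mole fraction of NO₂ in the effusate = (n_NO₂/√M_NO₂) / (n_NO₂/√M_NO₂ + n_UF₆/√M_UF₆)
= (0.958/√46.01) / (0.958/√46.01 + 4.18/√352.02) = 0.1412/(0.1412 + 0.2228) = 0.388.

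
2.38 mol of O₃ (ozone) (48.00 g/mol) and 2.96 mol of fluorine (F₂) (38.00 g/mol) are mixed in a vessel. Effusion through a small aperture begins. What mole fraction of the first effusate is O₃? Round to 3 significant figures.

The effusion rate of species i is ∝ p_i/√M_i ∝ n_i/√M_i.
x_O₃(eff) = (n_O₃/√M_O₃) / (n_O₃/√M_O₃ + n_F₂/√M_F₂)
= (2.38/√48.00) / (2.38/√48.00 + 2.96/√38.00) = 0.3435/(0.3435 + 0.4802) = 0.417.

0.417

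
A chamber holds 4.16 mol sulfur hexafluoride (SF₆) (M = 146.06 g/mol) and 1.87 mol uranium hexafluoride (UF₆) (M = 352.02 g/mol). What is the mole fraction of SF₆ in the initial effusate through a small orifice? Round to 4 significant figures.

Each component's effusion rate ∝ (its partial pressure)·(1/√M) ∝ n_i/√M_i.
So x_SF₆ in the escaping gas = (n_SF₆/√M_SF₆) / Σ(n_i/√M_i)
= (4.16/√146.06) / (4.16/√146.06 + 1.87/√352.02) = 0.3442/(0.3442 + 0.09967) = 0.7755.

0.7755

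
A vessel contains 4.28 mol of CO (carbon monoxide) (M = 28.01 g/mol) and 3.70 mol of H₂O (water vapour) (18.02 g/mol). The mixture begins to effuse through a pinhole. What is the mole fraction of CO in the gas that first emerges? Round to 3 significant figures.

0.481

Each component's effusion rate ∝ (its partial pressure)·(1/√M) ∝ n_i/√M_i.
x_CO(eff) = (n_CO/√M_CO) / (n_CO/√M_CO + n_H₂O/√M_H₂O)
= (4.28/√28.01) / (4.28/√28.01 + 3.70/√18.02) = 0.8087/(0.8087 + 0.8716) = 0.481.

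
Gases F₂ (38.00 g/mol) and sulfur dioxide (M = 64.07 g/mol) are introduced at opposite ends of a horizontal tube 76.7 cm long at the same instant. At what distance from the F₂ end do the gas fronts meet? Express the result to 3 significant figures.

Distances travelled in equal time are proportional to diffusion rates, so d_F₂/d_SO₂ = √(M_SO₂/M_F₂) = √(64.07/38.00) = 1.298.
With d_F₂ + d_SO₂ = 76.7 cm, d_SO₂ = 76.7/(1 + 1.298) = 33.37 cm.
d_F₂ = 76.7 − 33.37 = 43.3 cm.

43.3 cm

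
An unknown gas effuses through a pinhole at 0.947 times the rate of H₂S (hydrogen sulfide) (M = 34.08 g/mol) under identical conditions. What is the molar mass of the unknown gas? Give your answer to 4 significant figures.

Using Graham's law: rate_X/rate_H₂S = √(M_H₂S/M_X).
0.947 = √(34.08/M_X)
M_X = 34.08 / 0.947² = 34.08 / 0.8968 = 38.00 g/mol

38.00 g/mol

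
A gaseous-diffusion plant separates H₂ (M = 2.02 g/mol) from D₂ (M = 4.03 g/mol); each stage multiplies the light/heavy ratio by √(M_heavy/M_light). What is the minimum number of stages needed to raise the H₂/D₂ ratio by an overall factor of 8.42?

Per stage α = (4.03/2.02)^(1/2) = 1.99505^0.5, giving ln α = 0.3453.
Need α^N ≥ 8.42 ⇒ N ≥ ln(8.42) / ln α = 2.131 / 0.3453 = 6.17.
Minimum whole number of stages: N = 7.

7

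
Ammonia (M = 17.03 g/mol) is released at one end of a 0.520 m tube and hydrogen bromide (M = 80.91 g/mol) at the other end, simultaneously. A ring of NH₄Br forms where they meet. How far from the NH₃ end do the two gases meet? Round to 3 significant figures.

In equal time, each gas travels a distance ∝ its rate ∝ 1/√M, so d_NH₃/d_HBr = √(M_HBr/M_NH₃) = √(80.91/17.03) = 2.180.
With d_NH₃ + d_HBr = 0.520 m, d_HBr = 0.520/(1 + 2.180) = 0.1635 m.
d_NH₃ = 0.520 − 0.1635 = 0.356 m.

0.356 m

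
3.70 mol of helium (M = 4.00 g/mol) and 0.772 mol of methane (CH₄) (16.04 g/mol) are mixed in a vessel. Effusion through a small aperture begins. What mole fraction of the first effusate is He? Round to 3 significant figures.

Effusion rate of each component ∝ n_i/√M_i (partial pressure × 1/√M).
So x_He in the escaping gas = (n_He/√M_He) / Σ(n_i/√M_i)
= (3.70/√4.00) / (3.70/√4.00 + 0.772/√16.04) = 1.850/(1.850 + 0.1928) = 0.906.

0.906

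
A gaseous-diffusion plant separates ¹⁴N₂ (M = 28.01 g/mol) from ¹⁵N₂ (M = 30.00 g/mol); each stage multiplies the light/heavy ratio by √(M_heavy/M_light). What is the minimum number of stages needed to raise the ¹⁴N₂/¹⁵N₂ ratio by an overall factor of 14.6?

79

Per stage α = (30.00/28.01)^(1/2) = 1.07105^0.5, giving ln α = 0.03432.
Need α^N ≥ 14.6 ⇒ N ≥ ln(14.6) / ln α = 2.681 / 0.03432 = 78.12.
Minimum whole number of stages: N = 79.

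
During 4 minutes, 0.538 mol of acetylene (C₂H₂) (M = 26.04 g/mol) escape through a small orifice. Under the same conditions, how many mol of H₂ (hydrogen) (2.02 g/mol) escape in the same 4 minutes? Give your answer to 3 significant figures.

From Graham's law, rate_H₂/rate_C₂H₂ = √(M_C₂H₂/M_H₂) = √(26.04/2.02) = √12.89 = 3.590.
So the amount for H₂ is 0.538 × 3.590 = 1.93 mol.

1.93 mol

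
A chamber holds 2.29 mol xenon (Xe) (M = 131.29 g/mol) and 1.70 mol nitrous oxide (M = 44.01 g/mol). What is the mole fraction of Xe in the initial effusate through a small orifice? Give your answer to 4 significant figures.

0.4382

The effusion rate of species i is ∝ p_i/√M_i ∝ n_i/√M_i.
Mole fraction of Xe in the effusate = (n_Xe/√M_Xe) / (n_Xe/√M_Xe + n_N₂O/√M_N₂O)
= (2.29/√131.29) / (2.29/√131.29 + 1.70/√44.01) = 0.1999/(0.1999 + 0.2563) = 0.4382.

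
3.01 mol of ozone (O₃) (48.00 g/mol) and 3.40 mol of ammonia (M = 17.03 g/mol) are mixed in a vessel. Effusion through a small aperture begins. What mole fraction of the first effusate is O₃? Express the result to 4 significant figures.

Effusion rate of each component ∝ n_i/√M_i (partial pressure × 1/√M).
Mole fraction of O₃ in the effusate = (n_O₃/√M_O₃) / (n_O₃/√M_O₃ + n_NH₃/√M_NH₃)
= (3.01/√48.00) / (3.01/√48.00 + 3.40/√17.03) = 0.4345/(0.4345 + 0.8239) = 0.3453.

0.3453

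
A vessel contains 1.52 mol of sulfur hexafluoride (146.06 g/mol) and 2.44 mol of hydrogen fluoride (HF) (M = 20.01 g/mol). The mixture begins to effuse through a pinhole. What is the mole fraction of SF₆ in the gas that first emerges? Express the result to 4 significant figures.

0.1874

Effusion rate of each component ∝ n_i/√M_i (partial pressure × 1/√M).
x_SF₆(eff) = (n_SF₆/√M_SF₆) / (n_SF₆/√M_SF₆ + n_HF/√M_HF)
= (1.52/√146.06) / (1.52/√146.06 + 2.44/√20.01) = 0.1258/(0.1258 + 0.5455) = 0.1874.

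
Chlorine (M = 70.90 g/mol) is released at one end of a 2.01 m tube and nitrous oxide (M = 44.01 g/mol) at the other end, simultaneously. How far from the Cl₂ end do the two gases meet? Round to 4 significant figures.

In equal time, each gas travels a distance ∝ its rate ∝ 1/√M, so d_Cl₂/d_N₂O = √(M_N₂O/M_Cl₂) = √(44.01/70.90) = 0.7879.
With d_Cl₂ + d_N₂O = 2.01 m, d_N₂O = 2.01/(1 + 0.7879) = 1.124 m.
d_Cl₂ = 2.01 − 1.124 = 0.8858 m.

0.8858 m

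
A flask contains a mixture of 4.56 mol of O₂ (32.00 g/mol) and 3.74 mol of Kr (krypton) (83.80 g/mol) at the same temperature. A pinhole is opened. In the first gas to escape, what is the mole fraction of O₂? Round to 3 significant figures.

Effusion rate of each component ∝ n_i/√M_i (partial pressure × 1/√M).
Mole fraction of O₂ in the effusate = (n_O₂/√M_O₂) / (n_O₂/√M_O₂ + n_Kr/√M_Kr)
= (4.56/√32.00) / (4.56/√32.00 + 3.74/√83.80) = 0.8061/(0.8061 + 0.4086) = 0.664.

0.664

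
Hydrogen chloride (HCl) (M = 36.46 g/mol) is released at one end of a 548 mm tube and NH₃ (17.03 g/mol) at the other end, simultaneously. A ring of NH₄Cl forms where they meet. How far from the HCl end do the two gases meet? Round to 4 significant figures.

Distances travelled in equal time are proportional to diffusion rates, so d_HCl/d_NH₃ = √(M_NH₃/M_HCl) = √(17.03/36.46) = 0.6834.
With d_HCl + d_NH₃ = 548 mm, d_NH₃ = 548/(1 + 0.6834) = 325.5 mm.
d_HCl = 548 − 325.5 = 222.5 mm.

222.5 mm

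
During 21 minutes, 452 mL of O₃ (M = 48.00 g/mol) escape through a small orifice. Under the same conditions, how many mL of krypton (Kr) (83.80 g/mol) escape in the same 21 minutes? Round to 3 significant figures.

By Graham's law, rate_Kr/rate_O₃ = √(M_O₃/M_Kr) = √(48.00/83.80) = √0.5728 = 0.7568.
So the volume for Kr is 452 × 0.7568 = 342 mL.

342 mL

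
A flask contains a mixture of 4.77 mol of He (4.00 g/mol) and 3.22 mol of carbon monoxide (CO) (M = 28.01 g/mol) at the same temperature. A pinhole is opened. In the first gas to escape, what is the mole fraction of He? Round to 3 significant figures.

0.797

Effusion rate of each component ∝ n_i/√M_i (partial pressure × 1/√M).
So x_He in the escaping gas = (n_He/√M_He) / Σ(n_i/√M_i)
= (4.77/√4.00) / (4.77/√4.00 + 3.22/√28.01) = 2.385/(2.385 + 0.6084) = 0.797.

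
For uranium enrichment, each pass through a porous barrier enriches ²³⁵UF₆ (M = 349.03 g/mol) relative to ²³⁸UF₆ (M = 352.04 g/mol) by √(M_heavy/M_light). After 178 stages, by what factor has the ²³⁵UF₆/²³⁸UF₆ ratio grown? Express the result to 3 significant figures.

2.15

Each stage multiplies the ratio by α = √(352.04/349.03), so after 178 stages the overall factor is α^178 = (352.04/349.03)^(178/2).
= 1.00862^89 = 2.15.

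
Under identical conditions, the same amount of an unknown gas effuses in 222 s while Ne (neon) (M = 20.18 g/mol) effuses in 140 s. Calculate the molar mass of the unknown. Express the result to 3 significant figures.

50.7 g/mol

Since effusion rate ∝ 1/√M, t_X/t_Ne = √(M_X/M_Ne).
222/140 = 1.586 = √(M_X/20.18)
M_X = 20.18 × 1.586² = 20.18 × 2.514 = 50.7 g/mol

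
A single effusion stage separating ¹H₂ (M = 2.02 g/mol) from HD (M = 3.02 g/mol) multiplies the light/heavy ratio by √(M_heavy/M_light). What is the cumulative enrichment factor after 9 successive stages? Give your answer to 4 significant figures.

Overall factor = α^9 with α = √(3.02/2.02), i.e. (3.02/2.02)^(9/2).
= 1.49505^(9/2) = 6.109.

6.109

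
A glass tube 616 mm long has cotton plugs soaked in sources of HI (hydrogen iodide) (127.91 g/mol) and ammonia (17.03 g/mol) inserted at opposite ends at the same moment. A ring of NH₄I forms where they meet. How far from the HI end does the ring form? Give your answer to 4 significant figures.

Graham's law gives d_HI/d_NH₃ = rate_HI/rate_NH₃ = √(M_NH₃/M_HI) = √(17.03/127.91) = 0.3649.
With d_HI + d_NH₃ = 616 mm, d_NH₃ = 616/(1 + 0.3649) = 451.3 mm.
d_HI = 616 − 451.3 = 164.7 mm.

164.7 mm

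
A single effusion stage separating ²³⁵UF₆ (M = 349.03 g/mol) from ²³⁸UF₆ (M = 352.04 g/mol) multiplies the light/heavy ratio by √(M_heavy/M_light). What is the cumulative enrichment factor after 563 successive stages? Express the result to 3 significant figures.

11.2

After 563 stages the ratio has grown by (√(352.04/349.03))^563 = (352.04/349.03)^(563/2).
= 1.00862^(563/2) = 11.2.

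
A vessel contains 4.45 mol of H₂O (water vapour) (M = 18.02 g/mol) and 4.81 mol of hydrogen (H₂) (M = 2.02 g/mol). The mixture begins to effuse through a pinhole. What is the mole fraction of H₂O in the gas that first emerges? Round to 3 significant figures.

0.236

The effusion rate of species i is ∝ p_i/√M_i ∝ n_i/√M_i.
x_H₂O(eff) = (n_H₂O/√M_H₂O) / (n_H₂O/√M_H₂O + n_H₂/√M_H₂)
= (4.45/√18.02) / (4.45/√18.02 + 4.81/√2.02) = 1.048/(1.048 + 3.384) = 0.236.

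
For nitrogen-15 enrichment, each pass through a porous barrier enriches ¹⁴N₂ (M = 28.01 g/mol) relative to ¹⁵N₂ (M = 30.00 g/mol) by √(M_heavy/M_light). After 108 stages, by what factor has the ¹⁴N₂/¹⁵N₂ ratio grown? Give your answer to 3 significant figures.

Each stage multiplies the ratio by α = √(30.00/28.01), so after 108 stages the overall factor is α^108 = (30.00/28.01)^(108/2).
= 1.07105^54 = 40.7.

40.7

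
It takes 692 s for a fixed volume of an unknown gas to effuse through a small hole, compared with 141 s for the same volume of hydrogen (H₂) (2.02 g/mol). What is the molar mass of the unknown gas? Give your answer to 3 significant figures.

By Graham's law, t_X/t_H₂ = √(M_X/M_H₂).
692/141 = 4.908 = √(M_X/2.02)
M_X = 2.02 × 4.908² = 2.02 × 24.09 = 48.7 g/mol

48.7 g/mol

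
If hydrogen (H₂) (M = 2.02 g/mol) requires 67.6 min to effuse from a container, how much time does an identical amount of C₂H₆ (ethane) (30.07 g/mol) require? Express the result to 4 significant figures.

Using Graham's law: t_C₂H₆/t_H₂ = √(M_C₂H₆/M_H₂) = √(30.07/2.02) = √14.89 = 3.858.
So the time for C₂H₆ is 67.6 × 3.858 = 260.8 min.

260.8 min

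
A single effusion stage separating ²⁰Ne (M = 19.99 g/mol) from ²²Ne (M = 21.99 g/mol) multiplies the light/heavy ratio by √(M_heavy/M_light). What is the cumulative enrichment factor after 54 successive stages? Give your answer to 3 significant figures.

13.1

Overall factor = α^54 with α = √(21.99/19.99), i.e. (21.99/19.99)^(54/2).
= 1.10005^27 = 13.1.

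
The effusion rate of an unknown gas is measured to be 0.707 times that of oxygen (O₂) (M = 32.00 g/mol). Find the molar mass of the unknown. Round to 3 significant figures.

64.0 g/mol

Graham's law gives rate_X/rate_O₂ = √(M_O₂/M_X).
0.707 = √(32.00/M_X)
M_X = 32.00 / 0.707² = 32.00 / 0.4998 = 64.0 g/mol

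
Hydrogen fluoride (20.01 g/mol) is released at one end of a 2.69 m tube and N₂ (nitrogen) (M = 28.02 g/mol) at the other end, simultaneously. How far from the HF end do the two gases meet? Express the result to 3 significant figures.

Graham's law gives d_HF/d_N₂ = rate_HF/rate_N₂ = √(M_N₂/M_HF) = √(28.02/20.01) = 1.183.
With d_HF + d_N₂ = 2.69 m, d_N₂ = 2.69/(1 + 1.183) = 1.232 m.
d_HF = 2.69 − 1.232 = 1.46 m.

1.46 m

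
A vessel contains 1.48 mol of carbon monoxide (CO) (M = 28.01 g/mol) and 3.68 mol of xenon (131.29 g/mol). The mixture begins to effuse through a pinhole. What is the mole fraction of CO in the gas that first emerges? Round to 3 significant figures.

0.465

Each component's effusion rate ∝ (its partial pressure)·(1/√M) ∝ n_i/√M_i.
x_CO(eff) = (n_CO/√M_CO) / (n_CO/√M_CO + n_Xe/√M_Xe)
= (1.48/√28.01) / (1.48/√28.01 + 3.68/√131.29) = 0.2796/(0.2796 + 0.3212) = 0.465.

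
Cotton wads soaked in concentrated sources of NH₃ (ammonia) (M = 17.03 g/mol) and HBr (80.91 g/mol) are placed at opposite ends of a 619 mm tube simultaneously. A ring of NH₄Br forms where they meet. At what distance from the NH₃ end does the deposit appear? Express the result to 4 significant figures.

The fronts meet when d_NH₃ + d_HBr = L with d_NH₃/d_HBr = √(M_HBr/M_NH₃) (Graham's law). Here √(M_HBr/M_NH₃) = √(80.91/17.03) = 2.180.
With d_NH₃ + d_HBr = 619 mm, d_HBr = 619/(1 + 2.180) = 194.7 mm.
d_NH₃ = 619 − 194.7 = 424.3 mm.

424.3 mm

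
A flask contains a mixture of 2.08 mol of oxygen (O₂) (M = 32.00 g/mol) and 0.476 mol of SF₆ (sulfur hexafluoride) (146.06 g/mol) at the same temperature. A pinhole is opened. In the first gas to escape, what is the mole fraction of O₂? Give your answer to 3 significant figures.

0.903

Effusion rate of each component ∝ n_i/√M_i (partial pressure × 1/√M).
x_O₂(eff) = (n_O₂/√M_O₂) / (n_O₂/√M_O₂ + n_SF₆/√M_SF₆)
= (2.08/√32.00) / (2.08/√32.00 + 0.476/√146.06) = 0.3677/(0.3677 + 0.03939) = 0.903.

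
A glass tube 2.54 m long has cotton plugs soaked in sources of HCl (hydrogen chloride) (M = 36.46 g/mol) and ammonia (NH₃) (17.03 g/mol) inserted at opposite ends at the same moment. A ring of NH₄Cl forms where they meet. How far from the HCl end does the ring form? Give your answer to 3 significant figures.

The fronts meet when d_HCl + d_NH₃ = L with d_HCl/d_NH₃ = √(M_NH₃/M_HCl) (Graham's law). Here √(M_NH₃/M_HCl) = √(17.03/36.46) = 0.6834.
With d_HCl + d_NH₃ = 2.54 m, d_NH₃ = 2.54/(1 + 0.6834) = 1.509 m.
d_HCl = 2.54 − 1.509 = 1.03 m.

1.03 m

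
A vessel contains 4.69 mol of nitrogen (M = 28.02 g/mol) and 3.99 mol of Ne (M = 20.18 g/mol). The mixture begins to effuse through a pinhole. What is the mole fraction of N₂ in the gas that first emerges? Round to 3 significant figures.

0.499

The effusion rate of species i is ∝ p_i/√M_i ∝ n_i/√M_i.
x_N₂(eff) = (n_N₂/√M_N₂) / (n_N₂/√M_N₂ + n_Ne/√M_Ne)
= (4.69/√28.02) / (4.69/√28.02 + 3.99/√20.18) = 0.8860/(0.8860 + 0.8882) = 0.499.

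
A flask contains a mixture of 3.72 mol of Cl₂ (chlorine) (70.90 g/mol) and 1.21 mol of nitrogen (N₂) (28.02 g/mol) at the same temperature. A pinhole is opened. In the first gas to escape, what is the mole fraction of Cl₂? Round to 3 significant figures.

0.659

Rate_i ∝ x_i/√M_i (Graham's law weighted by mole fraction), so the effusate composition follows n_i/√M_i.
Mole fraction of Cl₂ in the effusate = (n_Cl₂/√M_Cl₂) / (n_Cl₂/√M_Cl₂ + n_N₂/√M_N₂)
= (3.72/√70.90) / (3.72/√70.90 + 1.21/√28.02) = 0.4418/(0.4418 + 0.2286) = 0.659.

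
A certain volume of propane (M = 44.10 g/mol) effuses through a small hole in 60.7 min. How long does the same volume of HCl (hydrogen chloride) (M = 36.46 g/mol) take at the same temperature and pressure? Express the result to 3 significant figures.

Graham's law gives t_HCl/t_C₃H₈ = √(M_HCl/M_C₃H₈) = √(36.46/44.10) = √0.8268 = 0.9093.
So the time for HCl is 60.7 × 0.9093 = 55.2 min.

55.2 min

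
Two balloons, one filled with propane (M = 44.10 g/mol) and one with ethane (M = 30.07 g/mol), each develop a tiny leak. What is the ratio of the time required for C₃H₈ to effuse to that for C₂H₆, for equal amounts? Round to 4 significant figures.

Since effusion rate ∝ 1/√M, t_C₃H₈/t_C₂H₆ = √(M_C₃H₈/M_C₂H₆) = √(44.10/30.07) = √1.467 = 1.211.

1.211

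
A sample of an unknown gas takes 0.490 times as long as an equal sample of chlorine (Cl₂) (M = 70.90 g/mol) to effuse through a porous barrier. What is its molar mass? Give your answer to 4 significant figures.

17.02 g/mol

Graham's law gives t_X/t_Cl₂ = √(M_X/M_Cl₂).
0.490 = √(M_X/70.90)
M_X = 70.90 × 0.490² = 70.90 × 0.2401 = 17.02 g/mol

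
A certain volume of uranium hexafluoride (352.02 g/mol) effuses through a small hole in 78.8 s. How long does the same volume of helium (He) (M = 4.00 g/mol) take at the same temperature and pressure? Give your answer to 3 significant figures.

8.40 s

Since effusion rate ∝ 1/√M, t_He/t_UF₆ = √(M_He/M_UF₆) = √(4.00/352.02) = √0.01136 = 0.1066.
So the time for He is 78.8 × 0.1066 = 8.40 s.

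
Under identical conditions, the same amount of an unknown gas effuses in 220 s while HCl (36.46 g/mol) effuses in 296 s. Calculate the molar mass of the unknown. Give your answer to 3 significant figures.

20.1 g/mol

Using Graham's law: t_X/t_HCl = √(M_X/M_HCl).
220/296 = 0.7432 = √(M_X/36.46)
M_X = 36.46 × 0.7432² = 36.46 × 0.5524 = 20.1 g/mol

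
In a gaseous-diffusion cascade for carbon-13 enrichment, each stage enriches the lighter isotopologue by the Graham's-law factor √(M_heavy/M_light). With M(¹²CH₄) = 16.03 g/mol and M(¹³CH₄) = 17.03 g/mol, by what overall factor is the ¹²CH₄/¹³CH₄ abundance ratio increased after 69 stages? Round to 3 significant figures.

After 69 stages the ratio has grown by (√(17.03/16.03))^69 = (17.03/16.03)^(69/2).
= 1.06238^(69/2) = 8.07.

8.07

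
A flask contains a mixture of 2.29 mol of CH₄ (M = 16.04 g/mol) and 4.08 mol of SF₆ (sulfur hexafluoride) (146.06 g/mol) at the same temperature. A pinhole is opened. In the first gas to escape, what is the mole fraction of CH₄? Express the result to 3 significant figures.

Each component's effusion rate ∝ (its partial pressure)·(1/√M) ∝ n_i/√M_i.
So x_CH₄ in the escaping gas = (n_CH₄/√M_CH₄) / Σ(n_i/√M_i)
= (2.29/√16.04) / (2.29/√16.04 + 4.08/√146.06) = 0.5718/(0.5718 + 0.3376) = 0.629.

0.629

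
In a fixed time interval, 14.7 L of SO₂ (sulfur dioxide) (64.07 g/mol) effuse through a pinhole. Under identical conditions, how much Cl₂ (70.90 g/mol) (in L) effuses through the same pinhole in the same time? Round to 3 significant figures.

14.0 L

Graham's law gives rate_Cl₂/rate_SO₂ = √(M_SO₂/M_Cl₂) = √(64.07/70.90) = √0.9037 = 0.9506.
So the volume for Cl₂ is 14.7 × 0.9506 = 14.0 L.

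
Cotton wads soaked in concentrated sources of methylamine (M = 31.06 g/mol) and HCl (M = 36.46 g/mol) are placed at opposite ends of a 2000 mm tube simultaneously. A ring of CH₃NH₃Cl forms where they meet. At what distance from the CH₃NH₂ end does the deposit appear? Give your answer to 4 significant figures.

1040 mm

Distances travelled in equal time are proportional to diffusion rates, so d_CH₃NH₂/d_HCl = √(M_HCl/M_CH₃NH₂) = √(36.46/31.06) = 1.083.
With d_CH₃NH₂ + d_HCl = 2000 mm, d_HCl = 2000/(1 + 1.083) = 959.9 mm.
d_CH₃NH₂ = 2000 − 959.9 = 1040 mm.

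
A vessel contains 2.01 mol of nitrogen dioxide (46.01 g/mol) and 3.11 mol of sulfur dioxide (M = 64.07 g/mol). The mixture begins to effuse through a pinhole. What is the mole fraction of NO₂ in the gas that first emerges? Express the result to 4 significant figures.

0.4327

The effusion rate of species i is ∝ p_i/√M_i ∝ n_i/√M_i.
So x_NO₂ in the escaping gas = (n_NO₂/√M_NO₂) / Σ(n_i/√M_i)
= (2.01/√46.01) / (2.01/√46.01 + 3.11/√64.07) = 0.2963/(0.2963 + 0.3885) = 0.4327.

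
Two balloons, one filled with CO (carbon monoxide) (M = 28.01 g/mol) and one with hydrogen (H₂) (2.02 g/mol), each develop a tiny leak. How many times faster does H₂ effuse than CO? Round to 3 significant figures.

3.72

From Graham's law, rate_H₂/rate_CO = √(M_CO/M_H₂) = √(28.01/2.02) = √13.87 = 3.72.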